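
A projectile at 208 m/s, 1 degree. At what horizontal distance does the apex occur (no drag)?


R = v0^2*sin(2*theta)/g = 208^2*sin(2*1°)/9.81 = 153.914 m
apex_dist = R/2 = 153.914/2 = 76.96 m

76.96 m


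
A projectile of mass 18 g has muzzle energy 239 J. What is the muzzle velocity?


v = sqrt(2*E/m) = sqrt(2*239/0.018) = 163 m/s

163 m/s


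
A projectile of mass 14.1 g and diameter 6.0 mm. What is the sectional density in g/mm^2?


SD = m/d^2 = 14.1/6.0^2 = 0.3917 g/mm^2

0.3917 g/mm^2


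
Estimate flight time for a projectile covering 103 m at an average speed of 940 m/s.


t = d/v = 103/940 = 0.1096 s

0.1096 s


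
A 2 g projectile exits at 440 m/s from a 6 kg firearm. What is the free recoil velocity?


v_recoil = m_p * v_p / m_gun = 0.002 * 440 / 6 = 0.1467 m/s

0.1467 m/s


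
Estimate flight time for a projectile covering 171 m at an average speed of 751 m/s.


t = d/v = 171/751 = 0.2277 s

0.2277 s


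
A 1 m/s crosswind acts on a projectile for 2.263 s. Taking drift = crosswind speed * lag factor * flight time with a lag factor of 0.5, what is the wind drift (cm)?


drift = v_wind * lag * t = 1 * 0.5 * 2.263 = 1.1315 m ≈ 113.1 cm

113.1 cm


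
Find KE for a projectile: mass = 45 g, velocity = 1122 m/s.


E = 0.5*m*v^2 = 0.5*0.045*1122^2 = 28325 J

28325 J


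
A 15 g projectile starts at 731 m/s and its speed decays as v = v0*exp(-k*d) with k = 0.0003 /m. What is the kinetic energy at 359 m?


v = v0*exp(-k*d) = 731*exp(-0.0003*359) = 656.363 m/s
E = 0.5*m*v^2 = 0.5*0.015*656.363^2 = 3231 J

3231 J


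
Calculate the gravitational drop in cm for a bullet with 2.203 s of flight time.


drop = 0.5*g*t^2 = 0.5*9.81*2.203^2 = 23.805 m ≈ 2380 cm

2380 cm


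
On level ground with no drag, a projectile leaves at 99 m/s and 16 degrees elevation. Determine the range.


R = v0^2 * sin(2*theta) / g = 99^2 * sin(2*16°) / 9.81 = 529.4 m

529.4 m


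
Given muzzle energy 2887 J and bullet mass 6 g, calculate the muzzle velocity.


v = sqrt(2*E/m) = sqrt(2*2887/0.006) = 981 m/s

981 m/s


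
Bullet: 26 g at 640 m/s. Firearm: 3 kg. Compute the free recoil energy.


v_r = m_p*v_p/m_gun = 0.026*640/3 = 5.54667 m/s, E_r = 0.5*m_gun*v_r^2 = 0.5*3*5.54667^2 = 46.15 J

46.15 J


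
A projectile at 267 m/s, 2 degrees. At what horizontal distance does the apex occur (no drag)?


R = v0^2*sin(2*theta)/g = 267^2*sin(2*2°)/9.81 = 506.918 m
apex_dist = R/2 = 506.918/2 = 253.5 m

253.5 m


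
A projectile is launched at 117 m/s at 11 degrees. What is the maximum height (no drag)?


H = (v0*sin(theta))^2 / (2g) = (117*sin(11°))^2 / (2*9.81) = 25.4 m

25.4 m


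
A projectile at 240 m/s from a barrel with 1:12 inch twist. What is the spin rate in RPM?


twist_m = 12*0.0254 = 0.3048 m
spin = v/twist = 240/0.3048 = 787.4016 rev/s
RPM = spin*60 = 787.4016*60 ≈ 47244 RPM

47244 RPM


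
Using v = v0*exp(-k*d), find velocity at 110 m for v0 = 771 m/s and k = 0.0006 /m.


v = v0*exp(-k*d) = 771*exp(-0.0006*110) = 721.8 m/s

721.8 m/s


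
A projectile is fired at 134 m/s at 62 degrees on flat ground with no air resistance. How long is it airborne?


T = 2*v0*sin(theta)/g = 2*134*sin(62°)/9.81 = 24.12 s

24.12 s


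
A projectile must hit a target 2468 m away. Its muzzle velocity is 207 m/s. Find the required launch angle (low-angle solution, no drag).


sin(2*theta) = R*g/v0^2 = 2468*9.81/207^2 = 0.565033, theta = arcsin(0.565033)/2 = 17.2°

17.2 degrees


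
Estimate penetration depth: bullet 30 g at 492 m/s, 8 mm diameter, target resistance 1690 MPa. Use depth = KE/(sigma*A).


A = pi*(d/2)^2 = pi*(8/2)^2 = 50.2655 mm^2
E = 0.5*m*v^2 = 0.5*0.03*492^2 = 3630.96 J
depth = E/(sigma*A) = 3630.96 J / (1690 MPa * 50.2655 mm^2) = 3630.96/(1690 * 50.2655) m = 0.042743 m ≈ 42.74 mm

42.74 mm


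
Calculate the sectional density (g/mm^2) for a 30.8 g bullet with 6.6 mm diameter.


SD = m/d^2 = 30.8/6.6^2 = 0.7071 g/mm^2

0.7071 g/mm^2


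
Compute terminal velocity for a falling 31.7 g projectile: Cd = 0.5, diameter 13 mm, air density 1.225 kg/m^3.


A = pi*(d/2)^2 = pi*(13/2000)^2 = 1.32732e-04 m^2
vt = sqrt(2mg/(Cd*rho*A)) = sqrt(2*0.0317*9.81/(0.5 * 1.225 * 1.32732e-04)) = 87.47 m/s

87.47 m/s


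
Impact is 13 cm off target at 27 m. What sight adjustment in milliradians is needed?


1 mrad subtends 1 cm per 10 m of range, so adj = error_cm / (dist_m / 10) = 13 / (27/10) = 4.815 mrad

4.815 mrad


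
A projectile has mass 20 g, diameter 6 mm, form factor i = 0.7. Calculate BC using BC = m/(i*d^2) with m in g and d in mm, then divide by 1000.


BC = m/(i*d^2*1000) = 20/(0.7 * 6^2 * 1000) = 0.0007937

0.0007937


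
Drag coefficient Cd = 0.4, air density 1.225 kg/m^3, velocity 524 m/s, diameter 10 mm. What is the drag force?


A = pi*(d/2)^2 = pi*(10/2000)^2 = 7.85398e-05 m^2
Fd = 0.5*Cd*rho*A*v^2 = 0.5*0.4*1.225*7.85398e-05*524^2 = 5.283 N

5.283 N


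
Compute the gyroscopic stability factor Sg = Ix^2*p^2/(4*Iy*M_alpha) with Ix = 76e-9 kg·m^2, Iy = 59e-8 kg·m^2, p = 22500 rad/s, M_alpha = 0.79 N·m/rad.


Sg = Ix^2 * p^2 / (4 * Iy * M_alpha) = (76e-9)^2 * 22500^2 / (4 * 59e-8 * 0.79) = 1.568

1.568


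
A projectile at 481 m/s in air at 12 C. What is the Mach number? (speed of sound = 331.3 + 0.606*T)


a = 331.3 + 0.606*(12) = 338.572 m/s
M = v/a = 481/338.572 = 1.421

1.421


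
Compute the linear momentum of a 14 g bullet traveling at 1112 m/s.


p = m*v = 0.014*1112 = 15.57 kg·m/s

15.57 kg·m/s


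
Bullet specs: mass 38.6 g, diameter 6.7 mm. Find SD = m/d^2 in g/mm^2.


SD = m/d^2 = 38.6/6.7^2 = 0.8599 g/mm^2

0.8599 g/mm^2


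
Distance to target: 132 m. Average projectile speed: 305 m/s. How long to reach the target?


t = d/v = 132/305 = 0.4328 s

0.4328 s


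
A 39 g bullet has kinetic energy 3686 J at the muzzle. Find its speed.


v = sqrt(2*E/m) = sqrt(2*3686/0.039) = 434.8 m/s

434.8 m/s


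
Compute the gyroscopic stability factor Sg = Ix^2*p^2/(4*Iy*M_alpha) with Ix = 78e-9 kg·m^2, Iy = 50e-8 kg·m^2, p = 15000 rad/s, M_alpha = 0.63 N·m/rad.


Sg = Ix^2 * p^2 / (4 * Iy * M_alpha) = (78e-9)^2 * 15000^2 / (4 * 50e-8 * 0.63) = 1.086

1.086


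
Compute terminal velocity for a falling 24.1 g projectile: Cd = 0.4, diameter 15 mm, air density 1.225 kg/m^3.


A = pi*(d/2)^2 = pi*(15/2000)^2 = 1.76715e-04 m^2
vt = sqrt(2mg/(Cd*rho*A)) = sqrt(2*0.0241*9.81/(0.4 * 1.225 * 1.76715e-04)) = 73.9 m/s

73.9 m/s


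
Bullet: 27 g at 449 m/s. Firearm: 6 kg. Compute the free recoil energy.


v_r = m_p*v_p/m_gun = 0.027*449/6 = 2.0205 m/s, E_r = 0.5*m_gun*v_r^2 = 0.5*6*2.0205^2 = 12.25 J

12.25 J


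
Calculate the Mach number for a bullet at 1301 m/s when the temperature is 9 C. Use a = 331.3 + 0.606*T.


a = 331.3 + 0.606*(9) = 336.754 m/s
M = v/a = 1301/336.754 = 3.863

3.863


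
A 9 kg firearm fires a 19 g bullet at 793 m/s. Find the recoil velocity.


v_recoil = m_p * v_p / m_gun = 0.019 * 793 / 9 = 1.674 m/s

1.674 m/s


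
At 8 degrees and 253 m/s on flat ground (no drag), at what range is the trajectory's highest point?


R = v0^2*sin(2*theta)/g = 253^2*sin(2*8°)/9.81 = 1798.5 m
apex_dist = R/2 = 1798.5/2 = 899.2 m

899.2 m


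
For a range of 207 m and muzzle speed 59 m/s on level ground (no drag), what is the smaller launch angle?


sin(2*theta) = R*g/v0^2 = 207*9.81/59^2 = 0.583358, theta = arcsin(0.583358)/2 = 17.84°

17.84 degrees


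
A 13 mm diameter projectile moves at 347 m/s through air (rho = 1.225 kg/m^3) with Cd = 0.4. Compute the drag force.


A = pi*(d/2)^2 = pi*(13/2000)^2 = 1.32732e-04 m^2
Fd = 0.5*Cd*rho*A*v^2 = 0.5*0.4*1.225*1.32732e-04*347^2 = 3.916 N

3.916 N


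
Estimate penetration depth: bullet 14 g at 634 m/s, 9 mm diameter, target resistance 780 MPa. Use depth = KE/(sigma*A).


A = pi*(d/2)^2 = pi*(9/2)^2 = 63.6173 mm^2
E = 0.5*m*v^2 = 0.5*0.014*634^2 = 2813.69 J
depth = E/(sigma*A) = 2813.69 J / (780 MPa * 63.6173 mm^2) = 2813.69/(780 * 63.6173) m = 0.0567031 m ≈ 56.7 mm

56.7 mm


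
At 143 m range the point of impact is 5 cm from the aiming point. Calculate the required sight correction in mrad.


1 mrad subtends 1 cm per 10 m of range, so adj = error_cm / (dist_m / 10) = 5 / (143/10) = 0.3497 mrad

0.3497 mrad


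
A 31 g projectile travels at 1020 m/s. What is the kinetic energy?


E = 0.5*m*v^2 = 0.5*0.031*1020^2 = 16126 J

16126 J


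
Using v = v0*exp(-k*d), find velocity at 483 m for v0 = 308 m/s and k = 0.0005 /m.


v = v0*exp(-k*d) = 308*exp(-0.0005*483) = 241.9 m/s

241.9 m/s


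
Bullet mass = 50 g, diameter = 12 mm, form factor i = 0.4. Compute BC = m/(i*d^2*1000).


BC = m/(i*d^2*1000) = 50/(0.4 * 12^2 * 1000) = 0.0008681

0.0008681


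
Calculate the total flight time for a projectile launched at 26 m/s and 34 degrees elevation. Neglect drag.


T = 2*v0*sin(theta)/g = 2*26*sin(34°)/9.81 = 2.964 s

2.964 s


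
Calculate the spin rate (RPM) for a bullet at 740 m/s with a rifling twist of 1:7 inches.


twist_m = 7*0.0254 = 0.1778 m
spin = v/twist = 740/0.1778 = 4161.98 rev/s
RPM = spin*60 = 4161.98*60 ≈ 249719 RPM

249719 RPM


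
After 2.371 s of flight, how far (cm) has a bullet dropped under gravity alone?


drop = 0.5*g*t^2 = 0.5*9.81*2.371^2 = 27.5741 m ≈ 2757 cm

2757 cm


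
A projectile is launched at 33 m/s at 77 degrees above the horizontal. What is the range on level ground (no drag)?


R = v0^2 * sin(2*theta) / g = 33^2 * sin(2*77°) / 9.81 = 48.66 m

48.66 m


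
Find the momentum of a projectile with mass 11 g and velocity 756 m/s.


p = m*v = 0.011*756 = 8.316 kg·m/s

8.316 kg·m/s


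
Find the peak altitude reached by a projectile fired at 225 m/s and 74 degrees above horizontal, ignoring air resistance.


H = (v0*sin(theta))^2 / (2g) = (225*sin(74°))^2 / (2*9.81) = 2384 m

2384 m


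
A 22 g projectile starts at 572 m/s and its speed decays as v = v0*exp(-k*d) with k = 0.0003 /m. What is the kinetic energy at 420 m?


v = v0*exp(-k*d) = 572*exp(-0.0003*420) = 504.284 m/s
E = 0.5*m*v^2 = 0.5*0.022*504.284^2 = 2797 J

2797 J


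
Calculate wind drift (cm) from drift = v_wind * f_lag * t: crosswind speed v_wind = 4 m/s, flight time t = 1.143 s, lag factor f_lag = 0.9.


drift = v_wind * lag * t = 4 * 0.9 * 1.143 = 4.1148 m ≈ 411.5 cm

411.5 cm


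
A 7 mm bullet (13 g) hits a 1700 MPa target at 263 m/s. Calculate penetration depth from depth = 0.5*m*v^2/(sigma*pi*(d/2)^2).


A = pi*(d/2)^2 = pi*(7/2)^2 = 38.4845 mm^2
E = 0.5*m*v^2 = 0.5*0.013*263^2 = 449.599 J
depth = E/(sigma*A) = 449.599 J / (1700 MPa * 38.4845 mm^2) = 449.599/(1700 * 38.4845) m = 0.00687211 m ≈ 6.872 mm

6.872 mm


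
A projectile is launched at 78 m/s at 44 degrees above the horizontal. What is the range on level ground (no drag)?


R = v0^2 * sin(2*theta) / g = 78^2 * sin(2*44°) / 9.81 = 619.8 m

619.8 m


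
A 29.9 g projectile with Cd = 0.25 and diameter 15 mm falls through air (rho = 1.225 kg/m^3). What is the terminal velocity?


A = pi*(d/2)^2 = pi*(15/2000)^2 = 1.76715e-04 m^2
vt = sqrt(2mg/(Cd*rho*A)) = sqrt(2*0.0299*9.81/(0.25 * 1.225 * 1.76715e-04)) = 104.1 m/s

104.1 m/s


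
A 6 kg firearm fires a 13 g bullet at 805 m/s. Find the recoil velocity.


v_recoil = m_p * v_p / m_gun = 0.013 * 805 / 6 = 1.744 m/s

1.744 m/s


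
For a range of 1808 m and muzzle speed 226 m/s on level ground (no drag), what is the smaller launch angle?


sin(2*theta) = R*g/v0^2 = 1808*9.81/226^2 = 0.347257, theta = arcsin(0.347257)/2 = 10.16°

10.16 degrees


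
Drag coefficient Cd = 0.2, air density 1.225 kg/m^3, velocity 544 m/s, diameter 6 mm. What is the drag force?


A = pi*(d/2)^2 = pi*(6/2000)^2 = 2.82743e-05 m^2
Fd = 0.5*Cd*rho*A*v^2 = 0.5*0.2*1.225*2.82743e-05*544^2 = 1.025 N

1.025 N


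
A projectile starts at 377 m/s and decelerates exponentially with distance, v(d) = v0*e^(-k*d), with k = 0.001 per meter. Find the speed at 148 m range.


v = v0*exp(-k*d) = 377*exp(-0.001*148) = 325.1 m/s

325.1 m/s


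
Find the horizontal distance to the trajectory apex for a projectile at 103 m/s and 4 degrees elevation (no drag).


R = v0^2*sin(2*theta)/g = 103^2*sin(2*4°)/9.81 = 150.508 m
apex_dist = R/2 = 150.508/2 = 75.25 m

75.25 m


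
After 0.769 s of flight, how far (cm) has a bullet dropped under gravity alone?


drop = 0.5*g*t^2 = 0.5*9.81*0.769^2 = 2.90063 m ≈ 290.1 cm

290.1 cm


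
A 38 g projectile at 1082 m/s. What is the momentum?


p = m*v = 0.038*1082 = 41.12 kg·m/s

41.12 kg·m/s


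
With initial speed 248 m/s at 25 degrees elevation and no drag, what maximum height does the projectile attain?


H = (v0*sin(theta))^2 / (2g) = (248*sin(25°))^2 / (2*9.81) = 559.9 m

559.9 m


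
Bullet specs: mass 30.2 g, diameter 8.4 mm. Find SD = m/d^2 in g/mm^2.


SD = m/d^2 = 30.2/8.4^2 = 0.428 g/mm^2

0.428 g/mm^2


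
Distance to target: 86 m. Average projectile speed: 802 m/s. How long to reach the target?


t = d/v = 86/802 = 0.1072 s

0.1072 s


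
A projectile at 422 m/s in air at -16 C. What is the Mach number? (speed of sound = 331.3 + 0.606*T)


a = 331.3 + 0.606*(-16) = 321.604 m/s
M = v/a = 422/321.604 = 1.312

1.312


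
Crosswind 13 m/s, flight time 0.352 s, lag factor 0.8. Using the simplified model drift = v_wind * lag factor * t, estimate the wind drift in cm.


drift = v_wind * lag * t = 13 * 0.8 * 0.352 = 3.6608 m ≈ 366.1 cm

366.1 cm


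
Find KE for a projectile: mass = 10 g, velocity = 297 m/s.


E = 0.5*m*v^2 = 0.5*0.01*297^2 = 441 J

441 J


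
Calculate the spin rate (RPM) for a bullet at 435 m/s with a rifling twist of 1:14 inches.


twist_m = 14*0.0254 = 0.3556 m
spin = v/twist = 435/0.3556 = 1223.285 rev/s
RPM = spin*60 = 1223.285*60 ≈ 73397 RPM

73397 RPM


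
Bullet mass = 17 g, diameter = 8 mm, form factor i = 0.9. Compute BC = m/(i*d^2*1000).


BC = m/(i*d^2*1000) = 17/(0.9 * 8^2 * 1000) = 0.0002951

0.0002951


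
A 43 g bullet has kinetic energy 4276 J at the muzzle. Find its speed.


v = sqrt(2*E/m) = sqrt(2*4276/0.043) = 446 m/s

446 m/s


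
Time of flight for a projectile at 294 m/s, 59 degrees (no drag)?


T = 2*v0*sin(theta)/g = 2*294*sin(59°)/9.81 = 51.38 s

51.38 s


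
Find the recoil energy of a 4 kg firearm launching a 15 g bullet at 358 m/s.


v_r = m_p*v_p/m_gun = 0.015*358/4 = 1.3425 m/s, E_r = 0.5*m_gun*v_r^2 = 0.5*4*1.3425^2 = 3.605 J

3.605 J


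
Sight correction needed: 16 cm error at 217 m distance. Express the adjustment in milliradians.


1 mrad subtends 1 cm per 10 m of range, so adj = error_cm / (dist_m / 10) = 16 / (217/10) = 0.7373 mrad

0.7373 mrad


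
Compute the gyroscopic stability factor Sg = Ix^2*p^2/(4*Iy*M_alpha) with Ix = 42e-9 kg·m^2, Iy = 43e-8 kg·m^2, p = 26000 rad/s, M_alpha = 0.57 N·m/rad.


Sg = Ix^2 * p^2 / (4 * Iy * M_alpha) = (42e-9)^2 * 26000^2 / (4 * 43e-8 * 0.57) = 1.216

1.216


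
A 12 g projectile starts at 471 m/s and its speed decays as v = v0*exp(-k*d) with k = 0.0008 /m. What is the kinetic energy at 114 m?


v = v0*exp(-k*d) = 471*exp(-0.0008*114) = 429.945 m/s
E = 0.5*m*v^2 = 0.5*0.012*429.945^2 = 1109 J

1109 J


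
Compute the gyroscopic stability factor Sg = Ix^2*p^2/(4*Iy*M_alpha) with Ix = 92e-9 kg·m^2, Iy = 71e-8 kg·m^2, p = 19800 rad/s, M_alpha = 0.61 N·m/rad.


Sg = Ix^2 * p^2 / (4 * Iy * M_alpha) = (92e-9)^2 * 19800^2 / (4 * 71e-8 * 0.61) = 1.915

1.915


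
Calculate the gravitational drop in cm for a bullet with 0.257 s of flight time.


drop = 0.5*g*t^2 = 0.5*9.81*0.257^2 = 0.32397 m ≈ 32.4 cm

32.4 cm


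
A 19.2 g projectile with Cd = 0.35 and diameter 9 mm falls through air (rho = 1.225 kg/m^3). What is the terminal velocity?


A = pi*(d/2)^2 = pi*(9/2000)^2 = 6.36173e-05 m^2
vt = sqrt(2mg/(Cd*rho*A)) = sqrt(2*0.0192*9.81/(0.35 * 1.225 * 6.36173e-05)) = 117.5 m/s

117.5 m/s


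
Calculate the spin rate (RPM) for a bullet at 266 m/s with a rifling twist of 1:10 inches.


twist_m = 10*0.0254 = 0.254 m
spin = v/twist = 266/0.254 = 1047.244 rev/s
RPM = spin*60 = 1047.244*60 ≈ 62835 RPM

62835 RPM


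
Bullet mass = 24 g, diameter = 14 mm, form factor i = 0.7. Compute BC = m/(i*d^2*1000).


BC = m/(i*d^2*1000) = 24/(0.7 * 14^2 * 1000) = 0.0001749

0.0001749


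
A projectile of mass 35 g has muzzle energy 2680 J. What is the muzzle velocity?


v = sqrt(2*E/m) = sqrt(2*2680/0.035) = 391.3 m/s

391.3 m/s


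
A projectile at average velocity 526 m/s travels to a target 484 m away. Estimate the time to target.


t = d/v = 484/526 = 0.9202 s

0.9202 s


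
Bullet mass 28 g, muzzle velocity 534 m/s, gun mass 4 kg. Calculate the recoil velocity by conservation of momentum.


v_recoil = m_p * v_p / m_gun = 0.028 * 534 / 4 = 3.738 m/s

3.738 m/s


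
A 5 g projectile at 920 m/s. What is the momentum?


p = m*v = 0.005*920 = 4.6 kg·m/s

4.6 kg·m/s


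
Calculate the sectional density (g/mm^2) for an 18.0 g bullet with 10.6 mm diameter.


SD = m/d^2 = 18.0/10.6^2 = 0.1602 g/mm^2

0.1602 g/mm^2


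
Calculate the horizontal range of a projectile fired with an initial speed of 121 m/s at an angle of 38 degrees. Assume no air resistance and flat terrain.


R = v0^2 * sin(2*theta) / g = 121^2 * sin(2*38°) / 9.81 = 1448 m

1448 m


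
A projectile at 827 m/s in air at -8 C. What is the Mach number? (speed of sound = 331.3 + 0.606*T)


a = 331.3 + 0.606*(-8) = 326.452 m/s
M = v/a = 827/326.452 = 2.533

2.533


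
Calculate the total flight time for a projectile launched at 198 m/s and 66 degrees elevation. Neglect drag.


T = 2*v0*sin(theta)/g = 2*198*sin(66°)/9.81 = 36.88 s

36.88 s


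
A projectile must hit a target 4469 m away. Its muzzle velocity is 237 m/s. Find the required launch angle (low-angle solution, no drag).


sin(2*theta) = R*g/v0^2 = 4469*9.81/237^2 = 0.780518, theta = arcsin(0.780518)/2 = 25.65°

25.65 degrees


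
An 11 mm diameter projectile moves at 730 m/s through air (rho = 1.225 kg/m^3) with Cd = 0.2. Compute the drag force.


A = pi*(d/2)^2 = pi*(11/2000)^2 = 9.50332e-05 m^2
Fd = 0.5*Cd*rho*A*v^2 = 0.5*0.2*1.225*9.50332e-05*730^2 = 6.204 N

6.204 N


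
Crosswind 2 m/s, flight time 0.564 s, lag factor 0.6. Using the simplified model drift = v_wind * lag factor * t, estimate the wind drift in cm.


drift = v_wind * lag * t = 2 * 0.6 * 0.564 = 0.6768 m ≈ 67.68 cm

67.68 cm


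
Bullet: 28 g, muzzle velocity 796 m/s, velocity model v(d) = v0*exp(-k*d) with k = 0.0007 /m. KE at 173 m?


v = v0*exp(-k*d) = 796*exp(-0.0007*173) = 705.213 m/s
E = 0.5*m*v^2 = 0.5*0.028*705.213^2 = 6963 J

6963 J


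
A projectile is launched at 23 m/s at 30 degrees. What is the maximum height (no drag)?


H = (v0*sin(theta))^2 / (2g) = (23*sin(30°))^2 / (2*9.81) = 6.741 m

6.741 m


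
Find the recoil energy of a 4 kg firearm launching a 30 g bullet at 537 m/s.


v_r = m_p*v_p/m_gun = 0.03*537/4 = 4.0275 m/s, E_r = 0.5*m_gun*v_r^2 = 0.5*4*4.0275^2 = 32.44 J

32.44 J


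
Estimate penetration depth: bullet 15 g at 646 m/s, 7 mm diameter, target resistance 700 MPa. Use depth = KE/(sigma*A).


A = pi*(d/2)^2 = pi*(7/2)^2 = 38.4845 mm^2
E = 0.5*m*v^2 = 0.5*0.015*646^2 = 3129.87 J
depth = E/(sigma*A) = 3129.87 J / (700 MPa * 38.4845 mm^2) = 3129.87/(700 * 38.4845) m = 0.116183 m ≈ 116.2 mm

116.2 mm


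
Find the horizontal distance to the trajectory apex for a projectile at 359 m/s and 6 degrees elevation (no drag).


R = v0^2*sin(2*theta)/g = 359^2*sin(2*6°)/9.81 = 2731.48 m
apex_dist = R/2 = 2731.48/2 = 1366 m

1366 m


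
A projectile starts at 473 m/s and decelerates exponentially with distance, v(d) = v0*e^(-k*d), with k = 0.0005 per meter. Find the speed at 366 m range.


v = v0*exp(-k*d) = 473*exp(-0.0005*366) = 393.9 m/s

393.9 m/s


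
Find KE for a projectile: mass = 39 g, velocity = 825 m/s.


E = 0.5*m*v^2 = 0.5*0.039*825^2 = 13272 J

13272 J


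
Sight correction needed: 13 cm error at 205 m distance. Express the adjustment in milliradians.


1 mrad subtends 1 cm per 10 m of range, so adj = error_cm / (dist_m / 10) = 13 / (205/10) = 0.6341 mrad

0.6341 mrad


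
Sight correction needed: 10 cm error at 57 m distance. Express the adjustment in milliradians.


1 mrad subtends 1 cm per 10 m of range, so adj = error_cm / (dist_m / 10) = 10 / (57/10) = 1.754 mrad

1.754 mrad


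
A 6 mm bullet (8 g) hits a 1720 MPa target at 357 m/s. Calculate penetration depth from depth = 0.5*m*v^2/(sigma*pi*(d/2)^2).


A = pi*(d/2)^2 = pi*(6/2)^2 = 28.2743 mm^2
E = 0.5*m*v^2 = 0.5*0.008*357^2 = 509.796 J
depth = E/(sigma*A) = 509.796 J / (1720 MPa * 28.2743 mm^2) = 509.796/(1720 * 28.2743) m = 0.0104828 m ≈ 10.48 mm

10.48 mm


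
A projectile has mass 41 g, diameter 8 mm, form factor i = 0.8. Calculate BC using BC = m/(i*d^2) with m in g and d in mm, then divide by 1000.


BC = m/(i*d^2*1000) = 41/(0.8 * 8^2 * 1000) = 0.0008008

0.0008008


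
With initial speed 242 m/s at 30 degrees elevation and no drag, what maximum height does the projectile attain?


H = (v0*sin(theta))^2 / (2g) = (242*sin(30°))^2 / (2*9.81) = 746.2 m

746.2 m


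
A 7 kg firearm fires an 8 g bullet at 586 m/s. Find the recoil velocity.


v_recoil = m_p * v_p / m_gun = 0.008 * 586 / 7 = 0.6697 m/s

0.6697 m/s


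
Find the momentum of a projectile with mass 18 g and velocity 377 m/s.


p = m*v = 0.018*377 = 6.786 kg·m/s

6.786 kg·m/s


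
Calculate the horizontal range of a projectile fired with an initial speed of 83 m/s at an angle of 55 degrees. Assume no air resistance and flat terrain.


R = v0^2 * sin(2*theta) / g = 83^2 * sin(2*55°) / 9.81 = 659.9 m

659.9 m


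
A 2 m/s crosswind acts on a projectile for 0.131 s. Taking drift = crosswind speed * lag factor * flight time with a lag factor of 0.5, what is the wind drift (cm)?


drift = v_wind * lag * t = 2 * 0.5 * 0.131 = 0.131 m ≈ 13.1 cm

13.1 cm


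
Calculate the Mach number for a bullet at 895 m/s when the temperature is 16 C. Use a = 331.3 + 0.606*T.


a = 331.3 + 0.606*(16) = 340.996 m/s
M = v/a = 895/340.996 = 2.625

2.625


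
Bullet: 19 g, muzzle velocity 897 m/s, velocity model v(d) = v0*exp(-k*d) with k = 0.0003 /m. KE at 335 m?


v = v0*exp(-k*d) = 897*exp(-0.0003*335) = 811.233 m/s
E = 0.5*m*v^2 = 0.5*0.019*811.233^2 = 6252 J

6252 J


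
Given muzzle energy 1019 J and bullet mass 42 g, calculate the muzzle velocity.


v = sqrt(2*E/m) = sqrt(2*1019/0.042) = 220.3 m/s

220.3 m/s


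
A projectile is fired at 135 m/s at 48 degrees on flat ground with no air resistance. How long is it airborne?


T = 2*v0*sin(theta)/g = 2*135*sin(48°)/9.81 = 20.45 s

20.45 s


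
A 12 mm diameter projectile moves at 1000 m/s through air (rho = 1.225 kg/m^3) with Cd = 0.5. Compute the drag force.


A = pi*(d/2)^2 = pi*(12/2000)^2 = 1.13097e-04 m^2
Fd = 0.5*Cd*rho*A*v^2 = 0.5*0.5*1.225*1.13097e-04*1000^2 = 34.64 N

34.64 N


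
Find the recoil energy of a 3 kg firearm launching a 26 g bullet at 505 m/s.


v_r = m_p*v_p/m_gun = 0.026*505/3 = 4.37667 m/s, E_r = 0.5*m_gun*v_r^2 = 0.5*3*4.37667^2 = 28.73 J

28.73 J


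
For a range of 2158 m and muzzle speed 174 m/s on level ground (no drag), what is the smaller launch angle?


sin(2*theta) = R*g/v0^2 = 2158*9.81/174^2 = 0.699233, theta = arcsin(0.699233)/2 = 22.18°

22.18 degrees


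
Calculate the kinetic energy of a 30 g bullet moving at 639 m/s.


E = 0.5*m*v^2 = 0.5*0.03*639^2 = 6125 J

6125 J


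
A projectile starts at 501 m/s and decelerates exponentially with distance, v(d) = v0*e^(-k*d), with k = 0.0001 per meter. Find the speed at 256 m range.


v = v0*exp(-k*d) = 501*exp(-0.0001*256) = 488.3 m/s

488.3 m/s


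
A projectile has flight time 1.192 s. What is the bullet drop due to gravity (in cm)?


drop = 0.5*g*t^2 = 0.5*9.81*1.192^2 = 6.96934 m ≈ 696.9 cm

696.9 cm


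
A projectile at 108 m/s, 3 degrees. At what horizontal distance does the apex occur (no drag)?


R = v0^2*sin(2*theta)/g = 108^2*sin(2*3°)/9.81 = 124.283 m
apex_dist = R/2 = 124.283/2 = 62.14 m

62.14 m


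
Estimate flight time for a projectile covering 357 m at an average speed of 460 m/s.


t = d/v = 357/460 = 0.7761 s

0.7761 s


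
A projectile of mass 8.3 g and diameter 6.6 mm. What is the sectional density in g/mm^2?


SD = m/d^2 = 8.3/6.6^2 = 0.1905 g/mm^2

0.1905 g/mm^2


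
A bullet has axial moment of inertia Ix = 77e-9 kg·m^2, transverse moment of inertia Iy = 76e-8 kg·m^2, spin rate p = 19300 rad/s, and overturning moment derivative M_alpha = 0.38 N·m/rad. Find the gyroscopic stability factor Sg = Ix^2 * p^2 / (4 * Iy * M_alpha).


Sg = Ix^2 * p^2 / (4 * Iy * M_alpha) = (77e-9)^2 * 19300^2 / (4 * 76e-8 * 0.38) = 1.912

1.912


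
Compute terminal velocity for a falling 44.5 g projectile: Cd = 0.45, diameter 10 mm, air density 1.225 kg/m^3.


A = pi*(d/2)^2 = pi*(10/2000)^2 = 7.85398e-05 m^2
vt = sqrt(2mg/(Cd*rho*A)) = sqrt(2*0.0445*9.81/(0.45 * 1.225 * 7.85398e-05)) = 142 m/s

142 m/s


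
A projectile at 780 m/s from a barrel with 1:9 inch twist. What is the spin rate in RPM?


twist_m = 9*0.0254 = 0.2286 m
spin = v/twist = 780/0.2286 = 3412.073 rev/s
RPM = spin*60 = 3412.073*60 ≈ 204724 RPM

204724 RPM


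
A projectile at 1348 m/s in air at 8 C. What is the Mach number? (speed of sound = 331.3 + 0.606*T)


a = 331.3 + 0.606*(8) = 336.148 m/s
M = v/a = 1348/336.148 = 4.01

4.01


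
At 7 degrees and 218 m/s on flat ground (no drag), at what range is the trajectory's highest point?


R = v0^2*sin(2*theta)/g = 218^2*sin(2*7°)/9.81 = 1171.98 m
apex_dist = R/2 = 1171.98/2 = 586 m

586 m


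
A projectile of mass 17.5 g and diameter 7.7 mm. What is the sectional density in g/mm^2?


SD = m/d^2 = 17.5/7.7^2 = 0.2952 g/mm^2

0.2952 g/mm^2


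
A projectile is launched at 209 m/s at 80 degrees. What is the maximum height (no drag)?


H = (v0*sin(theta))^2 / (2g) = (209*sin(80°))^2 / (2*9.81) = 2159 m

2159 m


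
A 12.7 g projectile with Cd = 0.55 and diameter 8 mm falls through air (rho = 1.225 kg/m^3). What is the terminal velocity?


A = pi*(d/2)^2 = pi*(8/2000)^2 = 5.02655e-05 m^2
vt = sqrt(2mg/(Cd*rho*A)) = sqrt(2*0.0127*9.81/(0.55 * 1.225 * 5.02655e-05)) = 85.78 m/s

85.78 m/s


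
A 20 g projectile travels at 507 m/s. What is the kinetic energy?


E = 0.5*m*v^2 = 0.5*0.02*507^2 = 2570 J

2570 J


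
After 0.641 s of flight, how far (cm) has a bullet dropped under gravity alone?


drop = 0.5*g*t^2 = 0.5*9.81*0.641^2 = 2.01537 m ≈ 201.5 cm

201.5 cm


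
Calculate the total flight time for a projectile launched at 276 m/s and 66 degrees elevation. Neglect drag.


T = 2*v0*sin(theta)/g = 2*276*sin(66°)/9.81 = 51.4 s

51.4 s


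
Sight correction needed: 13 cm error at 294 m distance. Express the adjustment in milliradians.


1 mrad subtends 1 cm per 10 m of range, so adj = error_cm / (dist_m / 10) = 13 / (294/10) = 0.4422 mrad

0.4422 mrad


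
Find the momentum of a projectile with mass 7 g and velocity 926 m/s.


p = m*v = 0.007*926 = 6.482 kg·m/s

6.482 kg·m/s


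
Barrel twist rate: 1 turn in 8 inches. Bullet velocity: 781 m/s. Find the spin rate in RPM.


twist_m = 8*0.0254 = 0.2032 m
spin = v/twist = 781/0.2032 = 3843.504 rev/s
RPM = spin*60 = 3843.504*60 ≈ 230610 RPM

230610 RPM


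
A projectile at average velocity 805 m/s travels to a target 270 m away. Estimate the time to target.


t = d/v = 270/805 = 0.3354 s

0.3354 s


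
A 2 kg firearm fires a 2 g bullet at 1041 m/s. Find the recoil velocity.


v_recoil = m_p * v_p / m_gun = 0.002 * 1041 / 2 = 1.041 m/s

1.041 m/s


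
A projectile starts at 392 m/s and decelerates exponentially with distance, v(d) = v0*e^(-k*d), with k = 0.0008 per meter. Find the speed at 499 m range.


v = v0*exp(-k*d) = 392*exp(-0.0008*499) = 263 m/s

263 m/s


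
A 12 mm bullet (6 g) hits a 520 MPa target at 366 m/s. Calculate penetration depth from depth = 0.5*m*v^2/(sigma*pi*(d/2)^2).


A = pi*(d/2)^2 = pi*(12/2)^2 = 113.097 mm^2
E = 0.5*m*v^2 = 0.5*0.006*366^2 = 401.868 J
depth = E/(sigma*A) = 401.868 J / (520 MPa * 113.097 mm^2) = 401.868/(520 * 113.097) m = 0.00683326 m ≈ 6.833 mm

6.833 mm


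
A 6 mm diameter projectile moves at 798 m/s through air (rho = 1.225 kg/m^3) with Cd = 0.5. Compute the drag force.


A = pi*(d/2)^2 = pi*(6/2000)^2 = 2.82743e-05 m^2
Fd = 0.5*Cd*rho*A*v^2 = 0.5*0.5*1.225*2.82743e-05*798^2 = 5.514 N

5.514 N


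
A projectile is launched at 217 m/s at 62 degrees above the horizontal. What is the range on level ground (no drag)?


R = v0^2 * sin(2*theta) / g = 217^2 * sin(2*62°) / 9.81 = 3979 m

3979 m


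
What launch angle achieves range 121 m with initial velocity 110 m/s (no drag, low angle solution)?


sin(2*theta) = R*g/v0^2 = 121*9.81/110^2 = 0.0981, theta = arcsin(0.0981)/2 = 2.815°

2.815 degrees


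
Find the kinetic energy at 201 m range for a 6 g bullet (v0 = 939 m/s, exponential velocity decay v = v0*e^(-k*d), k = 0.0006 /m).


v = v0*exp(-k*d) = 939*exp(-0.0006*201) = 832.319 m/s
E = 0.5*m*v^2 = 0.5*0.006*832.319^2 = 2078 J

2078 J


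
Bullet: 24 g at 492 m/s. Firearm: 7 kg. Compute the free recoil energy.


v_r = m_p*v_p/m_gun = 0.024*492/7 = 1.68686 m/s, E_r = 0.5*m_gun*v_r^2 = 0.5*7*1.68686^2 = 9.959 J

9.959 J


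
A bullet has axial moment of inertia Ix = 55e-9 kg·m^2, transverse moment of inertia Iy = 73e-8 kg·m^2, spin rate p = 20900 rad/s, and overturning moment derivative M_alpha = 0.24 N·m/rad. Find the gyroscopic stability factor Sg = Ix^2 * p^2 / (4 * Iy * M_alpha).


Sg = Ix^2 * p^2 / (4 * Iy * M_alpha) = (55e-9)^2 * 20900^2 / (4 * 73e-8 * 0.24) = 1.885

1.885


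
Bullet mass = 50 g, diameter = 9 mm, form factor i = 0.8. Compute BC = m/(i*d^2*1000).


BC = m/(i*d^2*1000) = 50/(0.8 * 9^2 * 1000) = 0.0007716

0.0007716


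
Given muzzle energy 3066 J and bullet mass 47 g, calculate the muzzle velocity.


v = sqrt(2*E/m) = sqrt(2*3066/0.047) = 361.2 m/s

361.2 m/s


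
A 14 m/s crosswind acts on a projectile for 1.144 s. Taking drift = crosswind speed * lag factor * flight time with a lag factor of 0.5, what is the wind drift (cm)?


drift = v_wind * lag * t = 14 * 0.5 * 1.144 = 8.008 m ≈ 800.8 cm

800.8 cm


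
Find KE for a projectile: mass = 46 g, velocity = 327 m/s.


E = 0.5*m*v^2 = 0.5*0.046*327^2 = 2459 J

2459 J


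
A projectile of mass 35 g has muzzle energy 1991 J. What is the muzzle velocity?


v = sqrt(2*E/m) = sqrt(2*1991/0.035) = 337.3 m/s

337.3 m/s


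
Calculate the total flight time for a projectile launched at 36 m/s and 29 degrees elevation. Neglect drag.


T = 2*v0*sin(theta)/g = 2*36*sin(29°)/9.81 = 3.558 s

3.558 s


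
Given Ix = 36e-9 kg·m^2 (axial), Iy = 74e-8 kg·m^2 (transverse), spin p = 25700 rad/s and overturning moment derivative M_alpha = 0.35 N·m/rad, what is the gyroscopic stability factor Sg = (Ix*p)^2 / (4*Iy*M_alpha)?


Sg = Ix^2 * p^2 / (4 * Iy * M_alpha) = (36e-9)^2 * 25700^2 / (4 * 74e-8 * 0.35) = 0.8263

0.8263


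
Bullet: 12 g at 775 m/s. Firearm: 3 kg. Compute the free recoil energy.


v_r = m_p*v_p/m_gun = 0.012*775/3 = 3.1 m/s, E_r = 0.5*m_gun*v_r^2 = 0.5*3*3.1^2 = 14.42 J

14.42 J


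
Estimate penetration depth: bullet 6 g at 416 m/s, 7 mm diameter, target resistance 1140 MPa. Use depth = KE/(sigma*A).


A = pi*(d/2)^2 = pi*(7/2)^2 = 38.4845 mm^2
E = 0.5*m*v^2 = 0.5*0.006*416^2 = 519.168 J
depth = E/(sigma*A) = 519.168 J / (1140 MPa * 38.4845 mm^2) = 519.168/(1140 * 38.4845) m = 0.0118336 m ≈ 11.83 mm

11.83 mm


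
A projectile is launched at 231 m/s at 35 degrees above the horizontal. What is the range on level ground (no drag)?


R = v0^2 * sin(2*theta) / g = 231^2 * sin(2*35°) / 9.81 = 5111 m

5111 m


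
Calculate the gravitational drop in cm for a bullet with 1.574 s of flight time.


drop = 0.5*g*t^2 = 0.5*9.81*1.574^2 = 12.152 m ≈ 1215 cm

1215 cm


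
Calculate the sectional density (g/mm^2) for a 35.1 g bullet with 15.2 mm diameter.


SD = m/d^2 = 35.1/15.2^2 = 0.1519 g/mm^2

0.1519 g/mm^2


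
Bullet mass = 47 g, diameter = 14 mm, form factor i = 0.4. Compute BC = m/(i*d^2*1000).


BC = m/(i*d^2*1000) = 47/(0.4 * 14^2 * 1000) = 0.0005995

0.0005995


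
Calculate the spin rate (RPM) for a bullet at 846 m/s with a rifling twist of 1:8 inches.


twist_m = 8*0.0254 = 0.2032 m
spin = v/twist = 846/0.2032 = 4163.386 rev/s
RPM = spin*60 = 4163.386*60 ≈ 249803 RPM

249803 RPM


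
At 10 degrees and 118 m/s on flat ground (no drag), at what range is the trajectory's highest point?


R = v0^2*sin(2*theta)/g = 118^2*sin(2*10°)/9.81 = 485.452 m
apex_dist = R/2 = 485.452/2 = 242.7 m

242.7 m


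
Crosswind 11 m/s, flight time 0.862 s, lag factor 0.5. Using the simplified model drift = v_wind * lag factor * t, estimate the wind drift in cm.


drift = v_wind * lag * t = 11 * 0.5 * 0.862 = 4.741 m ≈ 474.1 cm

474.1 cm


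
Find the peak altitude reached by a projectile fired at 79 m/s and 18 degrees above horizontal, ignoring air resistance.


H = (v0*sin(theta))^2 / (2g) = (79*sin(18°))^2 / (2*9.81) = 30.38 m

30.38 m


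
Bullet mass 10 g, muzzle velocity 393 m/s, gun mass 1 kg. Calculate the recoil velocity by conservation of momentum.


v_recoil = m_p * v_p / m_gun = 0.01 * 393 / 1 = 3.93 m/s

3.93 m/s


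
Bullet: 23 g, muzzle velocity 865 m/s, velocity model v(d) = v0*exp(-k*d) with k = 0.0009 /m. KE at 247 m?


v = v0*exp(-k*d) = 865*exp(-0.0009*247) = 692.584 m/s
E = 0.5*m*v^2 = 0.5*0.023*692.584^2 = 5516 J

5516 J


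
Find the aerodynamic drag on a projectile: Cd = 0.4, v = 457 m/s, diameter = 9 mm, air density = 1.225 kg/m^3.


A = pi*(d/2)^2 = pi*(9/2000)^2 = 6.36173e-05 m^2
Fd = 0.5*Cd*rho*A*v^2 = 0.5*0.4*1.225*6.36173e-05*457^2 = 3.255 N

3.255 N


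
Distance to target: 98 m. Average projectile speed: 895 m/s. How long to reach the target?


t = d/v = 98/895 = 0.1095 s

0.1095 s


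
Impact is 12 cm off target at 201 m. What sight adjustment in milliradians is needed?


1 mrad subtends 1 cm per 10 m of range, so adj = error_cm / (dist_m / 10) = 12 / (201/10) = 0.597 mrad

0.597 mrad


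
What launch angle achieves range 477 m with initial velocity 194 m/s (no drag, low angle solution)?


sin(2*theta) = R*g/v0^2 = 477*9.81/194^2 = 0.124332, theta = arcsin(0.124332)/2 = 3.571°

3.571 degrees


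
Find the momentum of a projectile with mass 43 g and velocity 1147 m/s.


p = m*v = 0.043*1147 = 49.32 kg·m/s

49.32 kg·m/s


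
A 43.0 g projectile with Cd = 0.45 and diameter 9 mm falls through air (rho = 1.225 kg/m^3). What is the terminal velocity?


A = pi*(d/2)^2 = pi*(9/2000)^2 = 6.36173e-05 m^2
vt = sqrt(2mg/(Cd*rho*A)) = sqrt(2*0.043*9.81/(0.45 * 1.225 * 6.36173e-05)) = 155.1 m/s

155.1 m/s


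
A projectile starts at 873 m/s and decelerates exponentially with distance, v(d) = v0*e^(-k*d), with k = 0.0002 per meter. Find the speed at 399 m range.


v = v0*exp(-k*d) = 873*exp(-0.0002*399) = 806 m/s

806 m/s


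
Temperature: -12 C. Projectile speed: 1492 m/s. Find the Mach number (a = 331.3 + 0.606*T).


a = 331.3 + 0.606*(-12) = 324.028 m/s
M = v/a = 1492/324.028 = 4.605

4.605


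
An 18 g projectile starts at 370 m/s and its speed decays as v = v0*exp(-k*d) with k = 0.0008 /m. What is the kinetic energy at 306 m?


v = v0*exp(-k*d) = 370*exp(-0.0008*306) = 289.659 m/s
E = 0.5*m*v^2 = 0.5*0.018*289.659^2 = 755.1 J

755.1 J


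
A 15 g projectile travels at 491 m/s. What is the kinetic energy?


E = 0.5*m*v^2 = 0.5*0.015*491^2 = 1808 J

1808 J


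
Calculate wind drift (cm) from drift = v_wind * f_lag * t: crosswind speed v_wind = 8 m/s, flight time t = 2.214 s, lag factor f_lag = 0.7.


drift = v_wind * lag * t = 8 * 0.7 * 2.214 = 12.3984 m ≈ 1240 cm

1240 cm


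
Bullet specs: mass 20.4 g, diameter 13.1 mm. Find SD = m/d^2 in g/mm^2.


SD = m/d^2 = 20.4/13.1^2 = 0.1189 g/mm^2

0.1189 g/mm^2


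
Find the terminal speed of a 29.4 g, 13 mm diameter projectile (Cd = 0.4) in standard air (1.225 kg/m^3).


A = pi*(d/2)^2 = pi*(13/2000)^2 = 1.32732e-04 m^2
vt = sqrt(2mg/(Cd*rho*A)) = sqrt(2*0.0294*9.81/(0.4 * 1.225 * 1.32732e-04)) = 94.18 m/s

94.18 m/s


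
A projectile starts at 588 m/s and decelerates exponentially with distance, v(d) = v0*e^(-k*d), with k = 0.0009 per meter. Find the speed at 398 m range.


v = v0*exp(-k*d) = 588*exp(-0.0009*398) = 411 m/s

411 m/s


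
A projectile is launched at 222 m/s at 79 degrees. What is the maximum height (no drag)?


H = (v0*sin(theta))^2 / (2g) = (222*sin(79°))^2 / (2*9.81) = 2420 m

2420 m


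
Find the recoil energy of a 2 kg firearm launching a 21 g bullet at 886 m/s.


v_r = m_p*v_p/m_gun = 0.021*886/2 = 9.303 m/s, E_r = 0.5*m_gun*v_r^2 = 0.5*2*9.303^2 = 86.55 J

86.55 J


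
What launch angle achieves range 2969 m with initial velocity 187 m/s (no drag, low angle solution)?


sin(2*theta) = R*g/v0^2 = 2969*9.81/187^2 = 0.832906, theta = arcsin(0.832906)/2 = 28.2°

28.2 degrees


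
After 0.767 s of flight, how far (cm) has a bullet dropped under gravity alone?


drop = 0.5*g*t^2 = 0.5*9.81*0.767^2 = 2.88556 m ≈ 288.6 cm

288.6 cm


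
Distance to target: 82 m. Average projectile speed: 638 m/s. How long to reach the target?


t = d/v = 82/638 = 0.1285 s

0.1285 s


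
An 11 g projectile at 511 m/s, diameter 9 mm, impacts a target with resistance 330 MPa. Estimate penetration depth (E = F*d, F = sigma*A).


A = pi*(d/2)^2 = pi*(9/2)^2 = 63.6173 mm^2
E = 0.5*m*v^2 = 0.5*0.011*511^2 = 1436.17 J
depth = E/(sigma*A) = 1436.17 J / (330 MPa * 63.6173 mm^2) = 1436.17/(330 * 63.6173) m = 0.0684094 m ≈ 68.41 mm

68.41 mm


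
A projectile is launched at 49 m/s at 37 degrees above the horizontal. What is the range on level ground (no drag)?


R = v0^2 * sin(2*theta) / g = 49^2 * sin(2*37°) / 9.81 = 235.3 m

235.3 m


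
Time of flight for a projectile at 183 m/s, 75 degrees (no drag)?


T = 2*v0*sin(theta)/g = 2*183*sin(75°)/9.81 = 36.04 s

36.04 s


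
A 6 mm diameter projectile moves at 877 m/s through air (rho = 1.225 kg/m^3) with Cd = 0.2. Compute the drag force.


A = pi*(d/2)^2 = pi*(6/2000)^2 = 2.82743e-05 m^2
Fd = 0.5*Cd*rho*A*v^2 = 0.5*0.2*1.225*2.82743e-05*877^2 = 2.664 N

2.664 N


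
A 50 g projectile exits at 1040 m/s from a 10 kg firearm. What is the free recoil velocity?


v_recoil = m_p * v_p / m_gun = 0.05 * 1040 / 10 = 5.2 m/s

5.2 m/s


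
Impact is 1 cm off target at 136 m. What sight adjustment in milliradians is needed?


1 mrad subtends 1 cm per 10 m of range, so adj = error_cm / (dist_m / 10) = 1 / (136/10) = 0.07353 mrad

0.07353 mrad


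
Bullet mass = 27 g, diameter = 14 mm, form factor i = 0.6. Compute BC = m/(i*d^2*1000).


BC = m/(i*d^2*1000) = 27/(0.6 * 14^2 * 1000) = 0.0002296

0.0002296


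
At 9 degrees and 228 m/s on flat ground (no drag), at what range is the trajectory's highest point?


R = v0^2*sin(2*theta)/g = 228^2*sin(2*9°)/9.81 = 1637.51 m
apex_dist = R/2 = 1637.51/2 = 818.8 m

818.8 m


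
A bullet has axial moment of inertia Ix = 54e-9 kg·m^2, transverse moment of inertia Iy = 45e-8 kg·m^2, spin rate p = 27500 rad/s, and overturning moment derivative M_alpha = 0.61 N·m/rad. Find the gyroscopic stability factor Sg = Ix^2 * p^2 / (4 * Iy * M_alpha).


Sg = Ix^2 * p^2 / (4 * Iy * M_alpha) = (54e-9)^2 * 27500^2 / (4 * 45e-8 * 0.61) = 2.008

2.008
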